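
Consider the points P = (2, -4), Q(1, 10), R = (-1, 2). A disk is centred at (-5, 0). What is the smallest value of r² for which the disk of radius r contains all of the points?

136

The required radius is the distance from (-5, 0) to the farthest point.
Squared distances: 65, 136, 20.
Maximum is 136, attained at Q.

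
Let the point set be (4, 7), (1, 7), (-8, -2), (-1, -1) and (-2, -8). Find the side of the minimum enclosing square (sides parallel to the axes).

15

The bounding box has width 12 and height 15.
An axis-aligned square enclosing the set must have side ≥ max(width, height).
So the minimum side is max(12, 15) = 15.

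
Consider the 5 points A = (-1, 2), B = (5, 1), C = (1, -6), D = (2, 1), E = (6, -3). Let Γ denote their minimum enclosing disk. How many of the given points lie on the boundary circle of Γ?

By Welzl's lemma the MEC is supported by two points (diametrically opposite) or three points (on a circumcircle).
The minimum enclosing circle is determined by three boundary points: A, C, E.
Their circumcentre is (40/23, -36/23) with r² = 10693/529.
The farthest remaining point B is at distance² 9106/529 ≤ 10693/529.
The points at distance exactly r from the centre are A, C, E — 3 points.

3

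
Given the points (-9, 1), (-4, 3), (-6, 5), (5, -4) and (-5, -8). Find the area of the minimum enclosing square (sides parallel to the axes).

196

The bounding box has width 14 and height 13.
An axis-aligned square enclosing the set must have side ≥ max(width, height).
So the minimum side is max(14, 13) = 14.
Area = 14² = 196.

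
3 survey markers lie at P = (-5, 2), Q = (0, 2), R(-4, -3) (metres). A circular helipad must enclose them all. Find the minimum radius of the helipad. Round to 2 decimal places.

Side lengths²: PQ² = 25, PR² = 26, QR² = 41.
Since QR² = 41 < 26 + 25 = 51, the triangle is acute, so the smallest enclosing circle is the circumcircle.
Circumcentre = (-2.5, -0.1), r² = 10.66.
r = √(10.66) ≈ 3.26.

3.26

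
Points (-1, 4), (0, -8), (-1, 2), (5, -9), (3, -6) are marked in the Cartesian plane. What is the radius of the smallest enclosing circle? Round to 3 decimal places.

7.159

The minimum enclosing circle of a finite set is fixed by two of the points (as a diameter) or three (as a circumcircle).
The farthest pair is (-1, 4)–(5, -9) with squared distance 205. The circle on this segment as diameter has centre (2, -2.5) and r² = 205/4 = 51.25.
Check (0, -8): distance² to centre = 34.25 ≤ 51.25, so it lies inside.
All remaining points lie in this disk, and no smaller disk contains both endpoints, so this is the minimum enclosing circle.
r = √(51.25) ≈ 7.159.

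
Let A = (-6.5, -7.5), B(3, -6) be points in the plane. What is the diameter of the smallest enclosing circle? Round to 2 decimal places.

The smallest circle enclosing two points has them as diameter endpoints.
Centre = midpoint = (-1.75, -6.75); r² = |AB|²/4 = 92.5/4 = 23.125.
Diameter = 2r = 2√(23.125) ≈ 9.62.

9.62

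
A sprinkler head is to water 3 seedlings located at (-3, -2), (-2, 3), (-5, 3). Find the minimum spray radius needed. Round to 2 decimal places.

2.75

Call the three points A, B, C in the order given.
Side lengths²: AB² = 26, AC² = 29, BC² = 9.
Since AC² = 29 < 26 + 9 = 35, the triangle is acute, so the smallest enclosing circle is the circumcircle.
Circumcentre = (-3.5, 0.7), r² = 7.54.
r = √(7.54) ≈ 2.75.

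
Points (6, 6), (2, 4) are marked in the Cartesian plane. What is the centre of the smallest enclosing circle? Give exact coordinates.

(4, 5)

The smallest circle enclosing two points has them as diameter endpoints.
Centre = midpoint = (4, 5); r² = |(6, 6)−(2, 4)|²/4 = 20/4 = 5.
Centre = (4, 5).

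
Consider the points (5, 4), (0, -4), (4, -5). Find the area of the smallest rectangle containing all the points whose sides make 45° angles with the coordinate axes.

52

In coordinates u = x + y, v = x − y the rectangle is axis-aligned; the map (x,y)→(u,v) scales areas by 2.
u-values: 9, -4, -1; range = 9 − (-4) = 13.
v-values: 1, 4, 9; range = 9 − 1 = 8.
Area = (13 × 8) / 2 = 52.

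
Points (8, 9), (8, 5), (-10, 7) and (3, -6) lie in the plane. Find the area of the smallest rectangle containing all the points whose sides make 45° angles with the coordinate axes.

260

In coordinates u = x + y, v = x − y the rectangle is axis-aligned; the map (x,y)→(u,v) scales areas by 2.
u-values: 17, 13, -3, -3; range = 17 − (-3) = 20.
v-values: -1, 3, -17, 9; range = 9 − (-17) = 26.
Area = (20 × 26) / 2 = 260.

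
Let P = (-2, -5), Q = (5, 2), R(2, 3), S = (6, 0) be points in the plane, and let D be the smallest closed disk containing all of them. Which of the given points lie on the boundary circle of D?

The farthest pair is P–Q with squared distance 98. The circle on this segment as diameter has centre (1.5, -1.5) and r² = 98/4 = 24.5.
Check R: distance² to centre = 20.5 ≤ 24.5, so it lies inside.
All remaining points lie in this disk, and no smaller disk contains both endpoints, so this is the minimum enclosing circle.
The points at distance exactly r from the centre are P, Q — 2 points.

P, Q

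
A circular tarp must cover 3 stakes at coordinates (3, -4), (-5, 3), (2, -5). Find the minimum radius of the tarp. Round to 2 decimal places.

Call the three points A, B, C in the order given.
Side lengths²: AB² = 113, AC² = 2, BC² = 113.
Since BC² = 113 < 113 + 2 = 115, the triangle is acute, so the smallest enclosing circle is the circumcircle.
Circumcentre = (-37/30, -23/30), r² = 12769/450.
r = √(12769/450) ≈ 5.33.

5.33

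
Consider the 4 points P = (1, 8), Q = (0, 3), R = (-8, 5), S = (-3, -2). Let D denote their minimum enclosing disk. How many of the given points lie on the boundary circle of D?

The minimum enclosing circle is determined by three boundary points: P, R, S.
Their circumcentre is (-33/13, 47/13) with r² = 5365/169.
The farthest remaining point Q is at distance² 1153/169 ≤ 5365/169.
The points at distance exactly r from the centre are P, R, S — 3 points.

3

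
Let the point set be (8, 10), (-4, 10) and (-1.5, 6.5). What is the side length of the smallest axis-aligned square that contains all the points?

The bounding box has width 12 and height 3.5.
An axis-aligned square enclosing the set must have side ≥ max(width, height).
So the minimum side is max(12, 3.5) = 12.

12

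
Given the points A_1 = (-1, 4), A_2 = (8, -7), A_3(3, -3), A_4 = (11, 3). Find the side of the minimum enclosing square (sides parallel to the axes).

The bounding box has width 12 and height 11.
An axis-aligned square enclosing the set must have side ≥ max(width, height).
So the minimum side is max(12, 11) = 12.

12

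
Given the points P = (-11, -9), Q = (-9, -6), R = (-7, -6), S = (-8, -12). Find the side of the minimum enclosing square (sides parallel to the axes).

The bounding box has width 4 and height 6.
An axis-aligned square enclosing the set must have side ≥ max(width, height).
So the minimum side is max(4, 6) = 6.

6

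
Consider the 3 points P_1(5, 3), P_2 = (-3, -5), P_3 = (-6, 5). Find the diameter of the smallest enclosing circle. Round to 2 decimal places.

Side lengths²: P_1P_2² = 128, P_1P_3² = 125, P_2P_3² = 109.
Since P_1P_2² = 128 < 125 + 109 = 234, the triangle is acute, so the smallest enclosing circle is the circumcircle.
Circumcentre = (-27/26, 27/26), r² = 13625/338.
Diameter = 2r = 2√(13625/338) ≈ 12.70.

12.70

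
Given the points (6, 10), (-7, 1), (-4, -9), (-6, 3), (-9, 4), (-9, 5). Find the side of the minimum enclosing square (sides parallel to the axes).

The bounding box has width 15 and height 19.
An axis-aligned square enclosing the set must have side ≥ max(width, height).
So the minimum side is max(15, 19) = 19.

19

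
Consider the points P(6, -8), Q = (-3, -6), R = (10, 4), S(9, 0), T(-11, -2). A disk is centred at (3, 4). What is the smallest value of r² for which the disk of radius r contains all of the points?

The required radius is the distance from (3, 4) to the farthest point.
Squared distances: 153, 136, 49, 52, 232.
Maximum is 232, attained at T.

232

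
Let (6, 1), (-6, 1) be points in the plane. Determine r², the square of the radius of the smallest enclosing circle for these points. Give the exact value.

36

The smallest circle enclosing two points has them as diameter endpoints.
Centre = midpoint = (0, 1); r² = |(6, 1)−(-6, 1)|²/4 = 144/4 = 36.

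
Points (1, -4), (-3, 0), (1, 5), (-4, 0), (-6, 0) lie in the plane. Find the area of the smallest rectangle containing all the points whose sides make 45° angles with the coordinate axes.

In coordinates u = x + y, v = x − y the rectangle is axis-aligned; the map (x,y)→(u,v) scales areas by 2.
u-values: -3, -3, 6, -4, -6; range = 6 − (-6) = 12.
v-values: 5, -3, -4, -4, -6; range = 5 − (-6) = 11.
Area = (12 × 11) / 2 = 66.

66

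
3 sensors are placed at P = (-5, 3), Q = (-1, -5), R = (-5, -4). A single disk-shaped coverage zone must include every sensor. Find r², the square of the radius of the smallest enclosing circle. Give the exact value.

Side lengths²: PQ² = 80, PR² = 49, QR² = 17.
Since PQ² = 80 ≥ 49 + 17 = 66, the angle opposite PQ is not acute, so the smallest enclosing circle has PQ as diameter.
Centre = midpoint of PQ = (-3, -1), r² = 80/4 = 20.

20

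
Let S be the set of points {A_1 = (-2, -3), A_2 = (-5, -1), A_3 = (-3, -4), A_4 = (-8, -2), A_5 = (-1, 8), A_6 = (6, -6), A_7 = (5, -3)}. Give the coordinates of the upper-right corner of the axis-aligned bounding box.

x-range [-8, 6], y-range [-6, 8].
The upper-right corner is (6, 8).

(6, 8)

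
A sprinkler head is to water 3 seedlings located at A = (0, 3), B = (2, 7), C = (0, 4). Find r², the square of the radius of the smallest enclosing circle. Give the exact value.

5

Side lengths²: AB² = 20, AC² = 1, BC² = 13.
Since AB² = 20 ≥ 13 + 1 = 14, the angle opposite AB is not acute, so the smallest enclosing circle has AB as diameter.
Centre = midpoint of AB = (1, 5), r² = 20/4 = 5.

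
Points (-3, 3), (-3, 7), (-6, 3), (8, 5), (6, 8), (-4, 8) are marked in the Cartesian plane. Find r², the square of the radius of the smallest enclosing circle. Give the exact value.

50

The farthest pair is (-6, 3)–(8, 5) with squared distance 200. The circle on this segment as diameter has centre (1, 4) and r² = 200/4 = 50.
Check (-3, 3): distance² to centre = 17 ≤ 50, so it lies inside.
All remaining points lie in this disk, and no smaller disk contains both endpoints, so this is the minimum enclosing circle.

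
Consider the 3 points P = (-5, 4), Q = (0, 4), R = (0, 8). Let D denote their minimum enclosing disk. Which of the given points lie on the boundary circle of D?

P, Q, R

Side lengths²: PQ² = 25, PR² = 41, QR² = 16.
Since PR² = 41 ≥ 25 + 16 = 41, the angle opposite PR is not acute, so the smallest enclosing circle has PR as diameter.
Centre = midpoint of PR = (-2.5, 6), r² = 41/4 = 10.25.
The points at distance exactly r from the centre are P, Q, R — 3 points.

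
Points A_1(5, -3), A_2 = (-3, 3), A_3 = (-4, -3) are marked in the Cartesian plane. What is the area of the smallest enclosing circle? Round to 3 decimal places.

Side lengths²: A_1A_2² = 100, A_1A_3² = 81, A_2A_3² = 37.
Since A_1A_2² = 100 < 81 + 37 = 118, the triangle is acute, so the smallest enclosing circle is the circumcircle.
Circumcentre = (0.5, -2/3), r² = 925/36.
Area = π·r² = π·925/36 ≈ 80.721.

80.721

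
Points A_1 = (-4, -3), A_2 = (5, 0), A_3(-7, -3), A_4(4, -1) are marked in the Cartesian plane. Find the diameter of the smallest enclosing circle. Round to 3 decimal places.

The minimum enclosing circle of a finite set is fixed by two of the points (as a diameter) or three (as a circumcircle).
The farthest pair is A_2–A_3 with squared distance 153. The circle on this segment as diameter has centre (-1, -1.5) and r² = 153/4 = 38.25.
Check A_1: distance² to centre = 11.25 ≤ 38.25, so it lies inside.
All remaining points lie in this disk, and no smaller disk contains both endpoints, so this is the minimum enclosing circle.
Diameter = 2r = 2√(38.25) ≈ 12.369.

12.369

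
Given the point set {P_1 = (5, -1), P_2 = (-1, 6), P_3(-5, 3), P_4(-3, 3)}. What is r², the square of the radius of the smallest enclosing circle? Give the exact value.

29

A smallest enclosing disk is always determined by at most three of the input points on its boundary.
The farthest pair is P_1–P_3 with squared distance 116. The circle on this segment as diameter has centre (0, 1) and r² = 116/4 = 29.
Check P_2: distance² to centre = 26 ≤ 29, so it lies inside.
All remaining points lie in this disk, and no smaller disk contains both endpoints, so this is the minimum enclosing circle.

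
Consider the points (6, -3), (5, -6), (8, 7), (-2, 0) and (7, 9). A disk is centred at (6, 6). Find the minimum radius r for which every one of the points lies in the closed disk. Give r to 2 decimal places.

The required radius is the distance from (6, 6) to the farthest point.
Squared distances: 81, 145, 5, 100, 10.
Maximum is 145, attained at (5, -6).
r = √145 ≈ 12.04.

12.04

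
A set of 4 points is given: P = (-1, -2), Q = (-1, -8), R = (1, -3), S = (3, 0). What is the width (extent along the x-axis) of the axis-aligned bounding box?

4

max x = 3, min x = -1, so width = 4.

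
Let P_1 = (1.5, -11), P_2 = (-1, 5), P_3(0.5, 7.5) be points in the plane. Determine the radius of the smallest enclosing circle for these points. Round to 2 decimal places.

Side lengths²: P_1P_2² = 262.25, P_1P_3² = 343.25, P_2P_3² = 8.5.
Since P_1P_3² = 343.25 ≥ 262.25 + 8.5 = 270.75, the angle opposite P_1P_3 is not acute, so the smallest enclosing circle has P_1P_3 as diameter.
Centre = midpoint of P_1P_3 = (1, -1.75), r² = 343.25/4 = 85.8125.
r = √(85.8125) ≈ 9.26.

9.26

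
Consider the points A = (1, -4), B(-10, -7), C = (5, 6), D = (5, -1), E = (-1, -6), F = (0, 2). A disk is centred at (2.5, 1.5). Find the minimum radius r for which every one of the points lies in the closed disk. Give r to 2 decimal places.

The required radius is the distance from (2.5, 1.5) to the farthest point.
Squared distances: 32.5, 228.5, 26.5, 12.5, 68.5, 6.5.
Maximum is 228.5, attained at B.
r = √(228.5) ≈ 15.12.

15.12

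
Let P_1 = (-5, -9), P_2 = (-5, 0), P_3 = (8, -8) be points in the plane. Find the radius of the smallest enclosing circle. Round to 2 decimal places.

7.65

Side lengths²: P_1P_2² = 81, P_1P_3² = 170, P_2P_3² = 233.
Since P_2P_3² = 233 < 170 + 81 = 251, the triangle is acute, so the smallest enclosing circle is the circumcircle.
Circumcentre = (31/26, -4.5), r² = 19805/338.
r = √(19805/338) ≈ 7.65.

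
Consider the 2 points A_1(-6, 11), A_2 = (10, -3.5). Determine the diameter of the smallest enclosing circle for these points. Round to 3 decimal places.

21.593

The smallest circle enclosing two points has them as diameter endpoints.
Centre = midpoint = (2, 3.75); r² = |A_1A_2|²/4 = 466.25/4 = 116.5625.
Diameter = 2r = 2√(116.5625) ≈ 21.593.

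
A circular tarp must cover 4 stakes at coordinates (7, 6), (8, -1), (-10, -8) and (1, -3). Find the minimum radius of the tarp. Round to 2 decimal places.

11.01

A smallest enclosing disk is always determined by at most three of the input points on its boundary.
The farthest pair is (7, 6)–(-10, -8) with squared distance 485. The circle on this segment as diameter has centre (-1.5, -1) and r² = 485/4 = 121.25.
Check (8, -1): distance² to centre = 90.25 ≤ 121.25, so it lies inside.
All remaining points lie in this disk, and no smaller disk contains both endpoints, so this is the minimum enclosing circle.
r = √(121.25) ≈ 11.01.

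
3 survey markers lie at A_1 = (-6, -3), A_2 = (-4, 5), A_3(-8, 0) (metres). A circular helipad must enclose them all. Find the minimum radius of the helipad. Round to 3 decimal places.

4.123

Side lengths²: A_1A_2² = 68, A_1A_3² = 13, A_2A_3² = 41.
Since A_1A_2² = 68 ≥ 41 + 13 = 54, the angle opposite A_1A_2 is not acute, so the smallest enclosing circle has A_1A_2 as diameter.
Centre = midpoint of A_1A_2 = (-5, 1), r² = 68/4 = 17.
r = √17 ≈ 4.123.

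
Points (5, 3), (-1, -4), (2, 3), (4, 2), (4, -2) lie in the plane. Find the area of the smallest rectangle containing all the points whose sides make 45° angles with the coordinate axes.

45.5

In coordinates u = x + y, v = x − y the rectangle is axis-aligned; the map (x,y)→(u,v) scales areas by 2.
u-values: 8, -5, 5, 6, 2; range = 8 − (-5) = 13.
v-values: 2, 3, -1, 2, 6; range = 6 − (-1) = 7.
Area = (13 × 7) / 2 = 45.5.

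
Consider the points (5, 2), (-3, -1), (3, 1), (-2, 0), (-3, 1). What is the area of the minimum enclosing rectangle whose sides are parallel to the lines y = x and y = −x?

38.5

In coordinates u = x + y, v = x − y the rectangle is axis-aligned; the map (x,y)→(u,v) scales areas by 2.
u-values: 7, -4, 4, -2, -2; range = 7 − (-4) = 11.
v-values: 3, -2, 2, -2, -4; range = 3 − (-4) = 7.
Area = (11 × 7) / 2 = 38.5.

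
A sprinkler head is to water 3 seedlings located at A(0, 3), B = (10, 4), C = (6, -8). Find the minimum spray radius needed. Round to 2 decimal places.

Side lengths²: AB² = 101, AC² = 157, BC² = 160.
Since BC² = 160 < 157 + 101 = 258, the triangle is acute, so the smallest enclosing circle is the circumcircle.
Circumcentre = (317/58, -67/58), r² = 79285/1682.
r = √(79285/1682) ≈ 6.87.

6.87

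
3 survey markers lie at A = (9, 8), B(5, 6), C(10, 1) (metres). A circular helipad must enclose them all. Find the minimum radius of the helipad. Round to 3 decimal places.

3.727

Side lengths²: AB² = 20, AC² = 50, BC² = 50.
Since BC² = 50 < 50 + 20 = 70, the triangle is acute, so the smallest enclosing circle is the circumcircle.
Circumcentre = (25/3, 13/3), r² = 125/9.
r = √(125/9) ≈ 3.727.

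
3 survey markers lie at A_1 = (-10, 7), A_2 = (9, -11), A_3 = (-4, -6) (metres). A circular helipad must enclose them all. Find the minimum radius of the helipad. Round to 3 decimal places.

13.086

Side lengths²: A_1A_2² = 685, A_1A_3² = 205, A_2A_3² = 194.
Since A_1A_2² = 685 ≥ 205 + 194 = 399, the angle opposite A_1A_2 is not acute, so the smallest enclosing circle has A_1A_2 as diameter.
Centre = midpoint of A_1A_2 = (-0.5, -2), r² = 685/4 = 171.25.
r = √(171.25) ≈ 13.086.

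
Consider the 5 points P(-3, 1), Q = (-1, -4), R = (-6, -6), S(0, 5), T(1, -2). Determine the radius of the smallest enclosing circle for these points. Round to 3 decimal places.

The farthest pair is R–S with squared distance 157. The circle on this segment as diameter has centre (-3, -0.5) and r² = 157/4 = 39.25.
Check P: distance² to centre = 2.25 ≤ 39.25, so it lies inside.
All remaining points lie in this disk, and no smaller disk contains both endpoints, so this is the minimum enclosing circle.
r = √(39.25) ≈ 6.265.

6.265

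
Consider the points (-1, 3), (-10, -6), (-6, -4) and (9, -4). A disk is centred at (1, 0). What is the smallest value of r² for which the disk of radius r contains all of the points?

157

The required radius is the distance from (1, 0) to the farthest point.
Squared distances: 13, 157, 65, 80.
Maximum is 157, attained at (-10, -6).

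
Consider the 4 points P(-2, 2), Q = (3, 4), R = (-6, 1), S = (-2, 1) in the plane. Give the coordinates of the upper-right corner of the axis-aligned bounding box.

x-range [-6, 3], y-range [1, 4].
The upper-right corner is (3, 4).

(3, 4)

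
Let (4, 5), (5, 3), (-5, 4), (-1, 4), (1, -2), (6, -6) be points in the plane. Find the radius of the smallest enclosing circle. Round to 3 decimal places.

The farthest pair is (-5, 4)–(6, -6) with squared distance 221. The circle on this segment as diameter has centre (0.5, -1) and r² = 221/4 = 55.25.
Check (4, 5): distance² to centre = 48.25 ≤ 55.25, so it lies inside.
All remaining points lie in this disk, and no smaller disk contains both endpoints, so this is the minimum enclosing circle.
r = √(55.25) ≈ 7.433.

7.433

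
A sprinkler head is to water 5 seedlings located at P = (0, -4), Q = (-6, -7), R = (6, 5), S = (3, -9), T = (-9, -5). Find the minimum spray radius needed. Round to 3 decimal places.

The minimum enclosing circle of a finite set is fixed by two of the points (as a diameter) or three (as a circumcircle).
The minimum enclosing circle is determined by three boundary points: R, S, T.
Their circumcentre is (-17/18, -5/6) with r² = 13325/162.
The farthest remaining point Q is at distance² 10301/162 ≤ 13325/162.
r = √(13325/162) ≈ 9.069.

9.069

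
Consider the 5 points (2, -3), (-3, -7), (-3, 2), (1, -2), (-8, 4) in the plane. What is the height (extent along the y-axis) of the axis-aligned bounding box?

max y = 4, min y = -7, so height = 11.

11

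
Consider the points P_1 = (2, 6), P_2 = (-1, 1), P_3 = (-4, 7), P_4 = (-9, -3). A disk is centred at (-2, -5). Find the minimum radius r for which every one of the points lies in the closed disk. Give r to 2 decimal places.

12.17

The required radius is the distance from (-2, -5) to the farthest point.
Squared distances: 137, 37, 148, 53.
Maximum is 148, attained at P_3.
r = √148 ≈ 12.17.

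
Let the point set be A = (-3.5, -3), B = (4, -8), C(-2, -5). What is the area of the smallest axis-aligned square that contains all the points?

The bounding box has width 7.5 and height 5.
An axis-aligned square enclosing the set must have side ≥ max(width, height).
So the minimum side is max(7.5, 5) = 7.5.
Area = 7.5² = 56.25.

56.25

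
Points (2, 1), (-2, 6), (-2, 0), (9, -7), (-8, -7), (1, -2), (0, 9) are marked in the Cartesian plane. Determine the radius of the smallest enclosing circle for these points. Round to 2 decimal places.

10.26

The minimum enclosing circle of a finite set is fixed by two of the points (as a diameter) or three (as a circumcircle).
The minimum enclosing circle is determined by three boundary points: (9, -7), (-8, -7), (0, 9).
Their circumcentre is (0.5, -1.25) with r² = 105.3125.
The farthest remaining point (-2, 6) is at distance² 58.8125 ≤ 105.3125.
r = √(105.3125) ≈ 10.26.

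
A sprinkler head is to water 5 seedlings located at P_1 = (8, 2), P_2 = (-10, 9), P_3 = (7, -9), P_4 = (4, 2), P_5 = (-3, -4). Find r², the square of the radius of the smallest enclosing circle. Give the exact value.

153.25

The farthest pair is P_2–P_3 with squared distance 613. The circle on this segment as diameter has centre (-1.5, 0) and r² = 613/4 = 153.25.
Check P_1: distance² to centre = 94.25 ≤ 153.25, so it lies inside.
All remaining points lie in this disk, and no smaller disk contains both endpoints, so this is the minimum enclosing circle.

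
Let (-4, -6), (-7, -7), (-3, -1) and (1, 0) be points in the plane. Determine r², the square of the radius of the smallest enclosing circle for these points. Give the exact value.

28.25

The farthest pair is (-7, -7)–(1, 0) with squared distance 113. The circle on this segment as diameter has centre (-3, -3.5) and r² = 113/4 = 28.25.
Check (-4, -6): distance² to centre = 7.25 ≤ 28.25, so it lies inside.
All remaining points lie in this disk, and no smaller disk contains both endpoints, so this is the minimum enclosing circle.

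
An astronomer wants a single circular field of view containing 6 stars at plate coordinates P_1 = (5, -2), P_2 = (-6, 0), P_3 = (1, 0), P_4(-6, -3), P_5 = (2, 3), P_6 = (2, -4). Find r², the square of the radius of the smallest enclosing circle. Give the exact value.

7625/242

A smallest enclosing disk is always determined by at most three of the input points on its boundary.
The minimum enclosing circle is determined by three boundary points: P_1, P_2, P_4.
Their circumcentre is (-13/22, -1.5) with r² = 7625/242.
The farthest remaining point P_5 is at distance² 6525/242 ≤ 7625/242.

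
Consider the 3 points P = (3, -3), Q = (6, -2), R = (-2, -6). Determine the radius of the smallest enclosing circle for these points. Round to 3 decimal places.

Side lengths²: PQ² = 10, PR² = 34, QR² = 80.
Since QR² = 80 ≥ 34 + 10 = 44, the angle opposite QR is not acute, so the smallest enclosing circle has QR as diameter.
Centre = midpoint of QR = (2, -4), r² = 80/4 = 20.
r = √20 ≈ 4.472.

4.472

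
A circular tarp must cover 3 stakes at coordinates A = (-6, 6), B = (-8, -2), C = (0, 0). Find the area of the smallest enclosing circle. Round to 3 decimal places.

72.634

Side lengths²: AB² = 68, AC² = 72, BC² = 68.
Since AC² = 72 < 68 + 68 = 136, the triangle is acute, so the smallest enclosing circle is the circumcircle.
Circumcentre = (-4.6, 1.4), r² = 23.12.
Area = π·r² = π·23.12 ≈ 72.634.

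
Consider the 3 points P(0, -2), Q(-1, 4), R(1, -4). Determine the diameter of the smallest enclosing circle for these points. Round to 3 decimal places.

Side lengths²: PQ² = 37, PR² = 5, QR² = 68.
Since QR² = 68 ≥ 37 + 5 = 42, the angle opposite QR is not acute, so the smallest enclosing circle has QR as diameter.
Centre = midpoint of QR = (0, 0), r² = 68/4 = 17.
Diameter = 2r = 2√17 ≈ 8.246.

8.246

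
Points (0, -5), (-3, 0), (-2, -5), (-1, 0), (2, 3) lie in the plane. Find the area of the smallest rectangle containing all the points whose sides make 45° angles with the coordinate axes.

In coordinates u = x + y, v = x − y the rectangle is axis-aligned; the map (x,y)→(u,v) scales areas by 2.
u-values: -5, -3, -7, -1, 5; range = 5 − (-7) = 12.
v-values: 5, -3, 3, -1, -1; range = 5 − (-3) = 8.
Area = (12 × 8) / 2 = 48.

48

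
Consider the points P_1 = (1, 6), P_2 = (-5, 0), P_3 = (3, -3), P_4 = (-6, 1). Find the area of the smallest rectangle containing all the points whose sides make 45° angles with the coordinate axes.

78

In coordinates u = x + y, v = x − y the rectangle is axis-aligned; the map (x,y)→(u,v) scales areas by 2.
u-values: 7, -5, 0, -5; range = 7 − (-5) = 12.
v-values: -5, -5, 6, -7; range = 6 − (-7) = 13.
Area = (12 × 13) / 2 = 78.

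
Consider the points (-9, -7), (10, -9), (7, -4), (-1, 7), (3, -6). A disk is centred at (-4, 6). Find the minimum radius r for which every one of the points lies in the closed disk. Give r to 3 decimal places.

20.518

The required radius is the distance from (-4, 6) to the farthest point.
Squared distances: 194, 421, 221, 10, 193.
Maximum is 421, attained at (10, -9).
r = √421 ≈ 20.518.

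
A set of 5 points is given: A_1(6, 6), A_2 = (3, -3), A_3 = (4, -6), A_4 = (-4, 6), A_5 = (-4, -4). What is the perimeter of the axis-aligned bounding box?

44

Width = max x − min x = 6 − (-4) = 10.
Height = max y − min y = 6 − (-6) = 12.
Perimeter = 2(10 + 12) = 44.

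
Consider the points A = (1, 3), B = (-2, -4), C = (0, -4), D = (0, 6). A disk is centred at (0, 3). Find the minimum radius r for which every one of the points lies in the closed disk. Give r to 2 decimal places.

The required radius is the distance from (0, 3) to the farthest point.
Squared distances: 1, 53, 49, 9.
Maximum is 53, attained at B.
r = √53 ≈ 7.28.

7.28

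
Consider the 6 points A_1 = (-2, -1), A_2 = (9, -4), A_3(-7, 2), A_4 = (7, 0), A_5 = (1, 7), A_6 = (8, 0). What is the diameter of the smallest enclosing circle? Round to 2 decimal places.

17.09

The farthest pair is A_2–A_3 with squared distance 292. The circle on this segment as diameter has centre (1, -1) and r² = 292/4 = 73.
Check A_1: distance² to centre = 9 ≤ 73, so it lies inside.
All remaining points lie in this disk, and no smaller disk contains both endpoints, so this is the minimum enclosing circle.
Diameter = 2r = 2√73 ≈ 17.09.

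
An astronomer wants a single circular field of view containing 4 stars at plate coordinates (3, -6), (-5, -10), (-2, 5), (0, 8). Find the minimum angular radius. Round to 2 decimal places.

9.34

A smallest enclosing disk is always determined by at most three of the input points on its boundary.
The farthest pair is (-5, -10)–(0, 8) with squared distance 349. The circle on this segment as diameter has centre (-2.5, -1) and r² = 349/4 = 87.25.
Check (3, -6): distance² to centre = 55.25 ≤ 87.25, so it lies inside.
All remaining points lie in this disk, and no smaller disk contains both endpoints, so this is the minimum enclosing circle.
r = √(87.25) ≈ 9.34.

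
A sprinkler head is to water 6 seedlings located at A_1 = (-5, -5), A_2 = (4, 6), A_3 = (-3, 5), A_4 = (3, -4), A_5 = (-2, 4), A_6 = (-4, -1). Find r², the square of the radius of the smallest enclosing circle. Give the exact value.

A smallest enclosing disk is always determined by at most three of the input points on its boundary.
The farthest pair is A_1–A_2 with squared distance 202. The circle on this segment as diameter has centre (-0.5, 0.5) and r² = 202/4 = 50.5.
Check A_3: distance² to centre = 26.5 ≤ 50.5, so it lies inside.
All remaining points lie in this disk, and no smaller disk contains both endpoints, so this is the minimum enclosing circle.

50.5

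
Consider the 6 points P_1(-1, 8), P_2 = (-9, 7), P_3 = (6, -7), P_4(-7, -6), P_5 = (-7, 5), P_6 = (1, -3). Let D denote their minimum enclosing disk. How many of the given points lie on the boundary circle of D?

2

By Welzl's lemma the MEC is supported by two points (diametrically opposite) or three points (on a circumcircle).
The farthest pair is P_2–P_3 with squared distance 421. The circle on this segment as diameter has centre (-1.5, 0) and r² = 421/4 = 105.25.
Check P_1: distance² to centre = 64.25 ≤ 105.25, so it lies inside.
All remaining points lie in this disk, and no smaller disk contains both endpoints, so this is the minimum enclosing circle.
The points at distance exactly r from the centre are P_2, P_3 — 2 points.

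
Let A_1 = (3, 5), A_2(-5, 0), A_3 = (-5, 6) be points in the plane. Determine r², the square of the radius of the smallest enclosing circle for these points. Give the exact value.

22.59765625

Side lengths²: A_1A_2² = 89, A_1A_3² = 65, A_2A_3² = 36.
Since A_1A_2² = 89 < 65 + 36 = 101, the triangle is acute, so the smallest enclosing circle is the circumcircle.
Circumcentre = (-1.3125, 3), r² = 22.59765625.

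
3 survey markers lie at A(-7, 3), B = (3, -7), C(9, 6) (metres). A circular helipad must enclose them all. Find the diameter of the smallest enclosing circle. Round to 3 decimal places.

Side lengths²: AB² = 200, AC² = 265, BC² = 205.
Since AC² = 265 < 205 + 200 = 405, the triangle is acute, so the smallest enclosing circle is the circumcircle.
Circumcentre = (59/38, 59/38), r² = 54325/722.
Diameter = 2r = 2√(54325/722) ≈ 17.348.

17.348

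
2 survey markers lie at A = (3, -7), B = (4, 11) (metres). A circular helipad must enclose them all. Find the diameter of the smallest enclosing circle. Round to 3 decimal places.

The smallest circle enclosing two points has them as diameter endpoints.
Centre = midpoint = (3.5, 2); r² = |AB|²/4 = 325/4 = 81.25.
Diameter = 2r = 2√(81.25) ≈ 18.028.

18.028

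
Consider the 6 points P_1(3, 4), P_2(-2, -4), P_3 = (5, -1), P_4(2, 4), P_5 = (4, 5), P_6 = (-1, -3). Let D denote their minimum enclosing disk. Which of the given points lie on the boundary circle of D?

P_2, P_5

The minimum enclosing circle of a finite set is fixed by two of the points (as a diameter) or three (as a circumcircle).
The farthest pair is P_2–P_5 with squared distance 117. The circle on this segment as diameter has centre (1, 0.5) and r² = 117/4 = 29.25.
Check P_1: distance² to centre = 16.25 ≤ 29.25, so it lies inside.
All remaining points lie in this disk, and no smaller disk contains both endpoints, so this is the minimum enclosing circle.
The points at distance exactly r from the centre are P_2, P_5 — 2 points.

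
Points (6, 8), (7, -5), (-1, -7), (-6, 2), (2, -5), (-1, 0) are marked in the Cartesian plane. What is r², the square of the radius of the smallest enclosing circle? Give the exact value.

36305/529

The minimum enclosing circle is determined by three boundary points: (6, 8), (-1, -7), (-6, 2).
Their circumcentre is (50/23, 15/23) with r² = 36305/529.
The farthest remaining point (7, -5) is at distance² 29221/529 ≤ 36305/529.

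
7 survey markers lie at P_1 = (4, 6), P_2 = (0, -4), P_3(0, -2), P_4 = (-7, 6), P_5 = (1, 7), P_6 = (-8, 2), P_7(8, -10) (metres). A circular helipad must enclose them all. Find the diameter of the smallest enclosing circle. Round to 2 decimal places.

21.93

A smallest enclosing disk is always determined by at most three of the input points on its boundary.
The farthest pair is P_4–P_7 with squared distance 481. The circle on this segment as diameter has centre (0.5, -2) and r² = 481/4 = 120.25.
Check P_1: distance² to centre = 76.25 ≤ 120.25, so it lies inside.
All remaining points lie in this disk, and no smaller disk contains both endpoints, so this is the minimum enclosing circle.
Diameter = 2r = 2√(120.25) ≈ 21.93.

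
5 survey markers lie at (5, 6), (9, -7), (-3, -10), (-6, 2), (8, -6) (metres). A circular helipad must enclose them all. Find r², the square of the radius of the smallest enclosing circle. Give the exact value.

15725/196

A smallest enclosing disk is always determined by at most three of the input points on its boundary.
The minimum enclosing circle is determined by three boundary points: (5, 6), (9, -7), (-3, -10).
Their circumcentre is (10/7, -31/14) with r² = 15725/196.
The farthest remaining point (-6, 2) is at distance² 14297/196 ≤ 15725/196.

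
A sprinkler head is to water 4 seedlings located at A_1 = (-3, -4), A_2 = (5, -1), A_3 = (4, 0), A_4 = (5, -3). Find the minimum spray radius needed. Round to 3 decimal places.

The farthest pair is A_1–A_2 with squared distance 73. The circle on this segment as diameter has centre (1, -2.5) and r² = 73/4 = 18.25.
Check A_3: distance² to centre = 15.25 ≤ 18.25, so it lies inside.
All remaining points lie in this disk, and no smaller disk contains both endpoints, so this is the minimum enclosing circle.
r = √(18.25) ≈ 4.272.

4.272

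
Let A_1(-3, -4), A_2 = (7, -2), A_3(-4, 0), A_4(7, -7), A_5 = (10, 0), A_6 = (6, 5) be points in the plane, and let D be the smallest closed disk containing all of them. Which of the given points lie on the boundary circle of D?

A_3, A_4, A_5

The minimum enclosing circle of a finite set is fixed by two of the points (as a diameter) or three (as a circumcircle).
The minimum enclosing circle is determined by three boundary points: A_3, A_4, A_5.
Their circumcentre is (3, -8/7) with r² = 2465/49.
The farthest remaining point A_6 is at distance² 2290/49 ≤ 2465/49.
The points at distance exactly r from the centre are A_3, A_4, A_5 — 3 points.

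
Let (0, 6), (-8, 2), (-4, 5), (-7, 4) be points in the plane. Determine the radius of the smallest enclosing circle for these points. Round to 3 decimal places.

4.472

The minimum enclosing circle of a finite set is fixed by two of the points (as a diameter) or three (as a circumcircle).
The farthest pair is (0, 6)–(-8, 2) with squared distance 80. The circle on this segment as diameter has centre (-4, 4) and r² = 80/4 = 20.
Check (-4, 5): distance² to centre = 1 ≤ 20, so it lies inside.
All remaining points lie in this disk, and no smaller disk contains both endpoints, so this is the minimum enclosing circle.
r = √20 ≈ 4.472.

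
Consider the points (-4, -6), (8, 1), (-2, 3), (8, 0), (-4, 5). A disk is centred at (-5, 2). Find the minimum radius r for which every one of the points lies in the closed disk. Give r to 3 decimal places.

The required radius is the distance from (-5, 2) to the farthest point.
Squared distances: 65, 170, 10, 173, 10.
Maximum is 173, attained at (8, 0).
r = √173 ≈ 13.153.

13.153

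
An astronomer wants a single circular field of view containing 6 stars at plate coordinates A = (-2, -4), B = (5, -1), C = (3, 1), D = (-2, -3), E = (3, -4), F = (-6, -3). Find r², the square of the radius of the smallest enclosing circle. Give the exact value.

By Welzl's lemma the MEC is supported by two points (diametrically opposite) or three points (on a circumcircle).
The farthest pair is B–F with squared distance 125. The circle on this segment as diameter has centre (-0.5, -2) and r² = 125/4 = 31.25.
Check A: distance² to centre = 6.25 ≤ 31.25, so it lies inside.
All remaining points lie in this disk, and no smaller disk contains both endpoints, so this is the minimum enclosing circle.

31.25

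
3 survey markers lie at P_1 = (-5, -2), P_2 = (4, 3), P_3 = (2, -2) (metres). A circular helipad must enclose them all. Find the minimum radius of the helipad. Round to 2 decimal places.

Side lengths²: P_1P_2² = 106, P_1P_3² = 49, P_2P_3² = 29.
Since P_1P_2² = 106 ≥ 49 + 29 = 78, the angle opposite P_1P_2 is not acute, so the smallest enclosing circle has P_1P_2 as diameter.
Centre = midpoint of P_1P_2 = (-0.5, 0.5), r² = 106/4 = 26.5.
r = √(26.5) ≈ 5.15.

5.15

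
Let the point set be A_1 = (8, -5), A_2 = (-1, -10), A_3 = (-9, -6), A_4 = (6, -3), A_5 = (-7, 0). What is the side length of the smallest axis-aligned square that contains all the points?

The bounding box has width 17 and height 10.
An axis-aligned square enclosing the set must have side ≥ max(width, height).
So the minimum side is max(17, 10) = 17.

17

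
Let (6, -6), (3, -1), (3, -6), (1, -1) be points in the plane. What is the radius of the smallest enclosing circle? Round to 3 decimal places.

3.536

A smallest enclosing disk is always determined by at most three of the input points on its boundary.
The farthest pair is (6, -6)–(1, -1) with squared distance 50. The circle on this segment as diameter has centre (3.5, -3.5) and r² = 50/4 = 12.5.
Check (3, -1): distance² to centre = 6.5 ≤ 12.5, so it lies inside.
All remaining points lie in this disk, and no smaller disk contains both endpoints, so this is the minimum enclosing circle.
r = √(12.5) ≈ 3.536.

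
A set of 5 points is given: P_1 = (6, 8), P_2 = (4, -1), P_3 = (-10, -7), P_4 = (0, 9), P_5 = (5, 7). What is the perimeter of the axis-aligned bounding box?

Width = max x − min x = 6 − (-10) = 16.
Height = max y − min y = 9 − (-7) = 16.
Perimeter = 2(16 + 16) = 64.

64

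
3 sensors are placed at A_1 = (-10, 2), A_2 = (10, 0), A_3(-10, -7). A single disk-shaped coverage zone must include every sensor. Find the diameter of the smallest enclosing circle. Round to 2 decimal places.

21.30

Side lengths²: A_1A_2² = 404, A_1A_3² = 81, A_2A_3² = 449.
Since A_2A_3² = 449 < 404 + 81 = 485, the triangle is acute, so the smallest enclosing circle is the circumcircle.
Circumcentre = (-0.35, -2.5), r² = 113.3725.
Diameter = 2r = 2√(113.3725) ≈ 21.30.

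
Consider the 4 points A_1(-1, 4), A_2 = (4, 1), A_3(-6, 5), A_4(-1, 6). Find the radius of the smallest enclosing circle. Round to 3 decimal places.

5.385

The farthest pair is A_2–A_3 with squared distance 116. The circle on this segment as diameter has centre (-1, 3) and r² = 116/4 = 29.
Check A_1: distance² to centre = 1 ≤ 29, so it lies inside.
All remaining points lie in this disk, and no smaller disk contains both endpoints, so this is the minimum enclosing circle.
r = √29 ≈ 5.385.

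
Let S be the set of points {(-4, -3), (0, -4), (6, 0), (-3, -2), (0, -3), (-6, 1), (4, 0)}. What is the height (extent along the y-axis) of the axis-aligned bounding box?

max y = 1, min y = -4, so height = 5.

5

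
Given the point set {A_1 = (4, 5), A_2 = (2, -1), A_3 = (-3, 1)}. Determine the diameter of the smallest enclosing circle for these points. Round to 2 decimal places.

Side lengths²: A_1A_2² = 40, A_1A_3² = 65, A_2A_3² = 29.
Since A_1A_3² = 65 < 40 + 29 = 69, the triangle is acute, so the smallest enclosing circle is the circumcircle.
Circumcentre = (21/34, 95/34), r² = 9425/578.
Diameter = 2r = 2√(9425/578) ≈ 8.08.

8.08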